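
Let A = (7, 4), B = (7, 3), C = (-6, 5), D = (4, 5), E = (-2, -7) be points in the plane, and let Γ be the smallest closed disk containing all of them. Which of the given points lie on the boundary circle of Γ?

A smallest enclosing disk is always determined by at most three of the input points on its boundary.
The minimum enclosing circle is determined by three boundary points: A, C, E.
Their circumcentre is (7/38, 15/38) with r² = 42925/722.
The farthest remaining point B is at distance² 38441/722 ≤ 42925/722.
The points at distance exactly r from the centre are A, C, E — 3 points.

A, C, E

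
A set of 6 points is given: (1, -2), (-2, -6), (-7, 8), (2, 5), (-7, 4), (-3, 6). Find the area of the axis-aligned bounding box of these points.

x ranges over [-7, 2], width 9.
y ranges over [-6, 8], height 14.
Area = 9 × 14 = 126.

126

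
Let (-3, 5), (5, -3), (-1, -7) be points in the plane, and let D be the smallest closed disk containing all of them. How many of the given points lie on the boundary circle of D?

Call the three points A, B, C in the order given.
Side lengths²: AB² = 128, AC² = 148, BC² = 52.
Since AC² = 148 < 128 + 52 = 180, the triangle is acute, so the smallest enclosing circle is the circumcircle.
Circumcentre = (-0.8, -0.8), r² = 38.48.
The points at distance exactly r from the centre are (-3, 5), (5, -3), (-1, -7) — 3 points.

3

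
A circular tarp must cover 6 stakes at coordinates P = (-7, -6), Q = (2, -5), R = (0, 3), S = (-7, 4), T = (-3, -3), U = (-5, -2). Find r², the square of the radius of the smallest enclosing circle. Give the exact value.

The minimum enclosing circle is determined by three boundary points: P, Q, S.
Their circumcentre is (-3, -1) with r² = 41.
The farthest remaining point R is at distance² 25 ≤ 41.

41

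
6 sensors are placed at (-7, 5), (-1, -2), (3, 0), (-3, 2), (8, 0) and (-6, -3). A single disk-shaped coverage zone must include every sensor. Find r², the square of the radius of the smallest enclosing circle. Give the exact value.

66625/1058

The minimum enclosing circle of a finite set is fixed by two of the points (as a diameter) or three (as a circumcircle).
The minimum enclosing circle is determined by three boundary points: (-7, 5), (8, 0), (-6, -3).
Their circumcentre is (13/46, 85/46) with r² = 66625/1058.
The farthest remaining point (-1, -2) is at distance² 17405/1058 ≤ 66625/1058.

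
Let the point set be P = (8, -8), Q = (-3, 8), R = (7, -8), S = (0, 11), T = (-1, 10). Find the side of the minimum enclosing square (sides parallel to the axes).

19

The bounding box has width 11 and height 19.
An axis-aligned square enclosing the set must have side ≥ max(width, height).
So the minimum side is max(11, 19) = 19.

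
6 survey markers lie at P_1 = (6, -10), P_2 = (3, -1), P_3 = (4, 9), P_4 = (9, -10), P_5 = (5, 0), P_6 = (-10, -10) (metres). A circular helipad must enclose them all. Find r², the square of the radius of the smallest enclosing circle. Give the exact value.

107501/722

The minimum enclosing circle is determined by three boundary points: P_3, P_4, P_6.
Their circumcentre is (-0.5, -89/38) with r² = 107501/722.
The farthest remaining point P_1 is at distance² 72845/722 ≤ 107501/722.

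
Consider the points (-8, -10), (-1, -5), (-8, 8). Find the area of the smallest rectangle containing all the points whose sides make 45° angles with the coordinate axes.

In coordinates u = x + y, v = x − y the rectangle is axis-aligned; the map (x,y)→(u,v) scales areas by 2.
u-values: -18, -6, 0; range = 0 − (-18) = 18.
v-values: 2, 4, -16; range = 4 − (-16) = 20.
Area = (18 × 20) / 2 = 180.

180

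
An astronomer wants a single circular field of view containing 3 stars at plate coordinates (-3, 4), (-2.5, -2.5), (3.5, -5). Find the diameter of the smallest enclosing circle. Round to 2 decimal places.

Call the three points A, B, C in the order given.
Side lengths²: AB² = 42.5, AC² = 123.25, BC² = 42.25.
Since AC² = 123.25 ≥ 42.5 + 42.25 = 84.75, the angle opposite AC is not acute, so the smallest enclosing circle has AC as diameter.
Centre = midpoint of AC = (0.25, -0.5), r² = 123.25/4 = 30.8125.
Diameter = 2r = 2√(30.8125) ≈ 11.10.

11.10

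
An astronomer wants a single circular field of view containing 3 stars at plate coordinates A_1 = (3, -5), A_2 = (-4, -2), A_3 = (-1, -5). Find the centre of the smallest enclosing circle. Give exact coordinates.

(-0.5, -3.5)

Side lengths²: A_1A_2² = 58, A_1A_3² = 16, A_2A_3² = 18.
Since A_1A_2² = 58 ≥ 18 + 16 = 34, the angle opposite A_1A_2 is not acute, so the smallest enclosing circle has A_1A_2 as diameter.
Centre = midpoint of A_1A_2 = (-0.5, -3.5), r² = 58/4 = 14.5.
Centre = (-0.5, -3.5).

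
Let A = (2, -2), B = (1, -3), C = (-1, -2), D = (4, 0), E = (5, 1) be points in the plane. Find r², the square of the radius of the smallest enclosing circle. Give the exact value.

A smallest enclosing disk is always determined by at most three of the input points on its boundary.
The farthest pair is C–E with squared distance 45. The circle on this segment as diameter has centre (2, -0.5) and r² = 45/4 = 11.25.
Check A: distance² to centre = 2.25 ≤ 11.25, so it lies inside.
All remaining points lie in this disk, and no smaller disk contains both endpoints, so this is the minimum enclosing circle.

11.25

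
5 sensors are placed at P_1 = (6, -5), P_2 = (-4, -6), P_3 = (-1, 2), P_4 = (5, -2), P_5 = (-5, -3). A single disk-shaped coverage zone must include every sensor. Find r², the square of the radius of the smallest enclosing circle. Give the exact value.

5125/162

A smallest enclosing disk is always determined by at most three of the input points on its boundary.
The minimum enclosing circle is determined by three boundary points: P_1, P_3, P_5.
Their circumcentre is (11/18, -61/18) with r² = 5125/162.
The farthest remaining point P_2 is at distance² 4549/162 ≤ 5125/162.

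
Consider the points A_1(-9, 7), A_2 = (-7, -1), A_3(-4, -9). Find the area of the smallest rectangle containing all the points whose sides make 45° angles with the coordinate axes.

In coordinates u = x + y, v = x − y the rectangle is axis-aligned; the map (x,y)→(u,v) scales areas by 2.
u-values: -2, -8, -13; range = -2 − (-13) = 11.
v-values: -16, -6, 5; range = 5 − (-16) = 21.
Area = (11 × 21) / 2 = 115.5.

115.5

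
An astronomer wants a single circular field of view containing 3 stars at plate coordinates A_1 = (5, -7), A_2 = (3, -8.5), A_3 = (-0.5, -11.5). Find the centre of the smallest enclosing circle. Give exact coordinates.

Side lengths²: A_1A_2² = 6.25, A_1A_3² = 50.5, A_2A_3² = 21.25.
Since A_1A_3² = 50.5 ≥ 21.25 + 6.25 = 27.5, the angle opposite A_1A_3 is not acute, so the smallest enclosing circle has A_1A_3 as diameter.
Centre = midpoint of A_1A_3 = (2.25, -9.25), r² = 50.5/4 = 12.625.
Centre = (2.25, -9.25).

(2.25, -9.25)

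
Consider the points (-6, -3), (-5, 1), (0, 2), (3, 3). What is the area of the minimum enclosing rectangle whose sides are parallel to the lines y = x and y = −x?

In coordinates u = x + y, v = x − y the rectangle is axis-aligned; the map (x,y)→(u,v) scales areas by 2.
u-values: -9, -4, 2, 6; range = 6 − (-9) = 15.
v-values: -3, -6, -2, 0; range = 0 − (-6) = 6.
Area = (15 × 6) / 2 = 45.

45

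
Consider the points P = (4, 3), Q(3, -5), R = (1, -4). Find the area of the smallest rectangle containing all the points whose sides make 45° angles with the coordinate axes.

In coordinates u = x + y, v = x − y the rectangle is axis-aligned; the map (x,y)→(u,v) scales areas by 2.
u-values: 7, -2, -3; range = 7 − (-3) = 10.
v-values: 1, 8, 5; range = 8 − 1 = 7.
Area = (10 × 7) / 2 = 35.

35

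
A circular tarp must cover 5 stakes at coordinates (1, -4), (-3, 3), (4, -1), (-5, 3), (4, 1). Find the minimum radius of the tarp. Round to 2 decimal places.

4.94

The minimum enclosing circle is determined by three boundary points: (1, -4), (4, -1), (-5, 3).
Their circumcentre is (-17/26, 17/26) with r² = 8245/338.
The farthest remaining point (4, 1) is at distance² 7361/338 ≤ 8245/338.
r = √(8245/338) ≈ 4.94.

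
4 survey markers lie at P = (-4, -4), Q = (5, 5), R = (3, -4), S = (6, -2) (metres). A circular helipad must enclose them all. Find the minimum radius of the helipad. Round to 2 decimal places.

6.36

The farthest pair is P–Q with squared distance 162. The circle on this segment as diameter has centre (0.5, 0.5) and r² = 162/4 = 40.5.
Check R: distance² to centre = 26.5 ≤ 40.5, so it lies inside.
All remaining points lie in this disk, and no smaller disk contains both endpoints, so this is the minimum enclosing circle.
r = √(40.5) ≈ 6.36.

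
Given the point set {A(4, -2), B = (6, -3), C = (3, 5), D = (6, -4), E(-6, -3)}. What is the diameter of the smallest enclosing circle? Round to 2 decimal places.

By Welzl's lemma the MEC is supported by two points (diametrically opposite) or three points (on a circumcircle).
The minimum enclosing circle is determined by three boundary points: C, D, E.
Their circumcentre is (3/14, -13/14) with r² = 4205/98.
The farthest remaining point B is at distance² 3701/98 ≤ 4205/98.
Diameter = 2r = 2√(4205/98) ≈ 13.10.

13.10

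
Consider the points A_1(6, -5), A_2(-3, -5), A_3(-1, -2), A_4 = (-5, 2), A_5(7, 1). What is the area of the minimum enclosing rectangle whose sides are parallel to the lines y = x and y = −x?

144

In coordinates u = x + y, v = x − y the rectangle is axis-aligned; the map (x,y)→(u,v) scales areas by 2.
u-values: 1, -8, -3, -3, 8; range = 8 − (-8) = 16.
v-values: 11, 2, 1, -7, 6; range = 11 − (-7) = 18.
Area = (16 × 18) / 2 = 144.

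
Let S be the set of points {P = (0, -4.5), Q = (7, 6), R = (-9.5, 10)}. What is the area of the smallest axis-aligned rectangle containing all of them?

x ranges over [-9.5, 7], width 16.5.
y ranges over [-4.5, 10], height 14.5.
Area = 16.5 × 14.5 = 239.25.

239.25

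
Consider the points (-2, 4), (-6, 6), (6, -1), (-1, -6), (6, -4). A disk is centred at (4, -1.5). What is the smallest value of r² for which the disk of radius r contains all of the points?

The required radius is the distance from (4, -1.5) to the farthest point.
Squared distances: 66.25, 156.25, 4.25, 45.25, 10.25.
Maximum is 156.25, attained at (-6, 6).

156.25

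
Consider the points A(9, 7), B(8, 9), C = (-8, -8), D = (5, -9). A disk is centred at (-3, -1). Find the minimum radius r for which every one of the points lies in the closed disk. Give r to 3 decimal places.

14.866

The required radius is the distance from (-3, -1) to the farthest point.
Squared distances: 208, 221, 74, 128.
Maximum is 221, attained at B.
r = √221 ≈ 14.866.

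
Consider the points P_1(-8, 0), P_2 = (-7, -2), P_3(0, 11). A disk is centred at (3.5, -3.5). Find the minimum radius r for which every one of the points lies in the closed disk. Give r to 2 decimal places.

14.92

The required radius is the distance from (3.5, -3.5) to the farthest point.
Squared distances: 144.5, 112.5, 222.5.
Maximum is 222.5, attained at P_3.
r = √(222.5) ≈ 14.92.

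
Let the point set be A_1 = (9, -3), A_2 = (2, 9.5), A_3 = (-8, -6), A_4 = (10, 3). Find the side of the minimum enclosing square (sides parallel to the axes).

The bounding box has width 18 and height 15.5.
An axis-aligned square enclosing the set must have side ≥ max(width, height).
So the minimum side is max(18, 15.5) = 18.

18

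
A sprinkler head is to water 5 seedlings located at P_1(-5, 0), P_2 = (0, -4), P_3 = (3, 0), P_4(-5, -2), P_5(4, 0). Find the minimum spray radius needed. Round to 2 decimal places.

By Welzl's lemma the MEC is supported by two points (diametrically opposite) or three points (on a circumcircle).
The farthest pair is P_4–P_5 with squared distance 85. The circle on this segment as diameter has centre (-0.5, -1) and r² = 85/4 = 21.25.
Check P_1: distance² to centre = 21.25 ≤ 21.25, so it lies inside.
All remaining points lie in this disk, and no smaller disk contains both endpoints, so this is the minimum enclosing circle.
r = √(21.25) ≈ 4.61.

4.61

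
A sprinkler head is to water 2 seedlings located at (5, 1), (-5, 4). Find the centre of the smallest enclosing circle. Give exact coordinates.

(0, 2.5)

The smallest circle enclosing two points has them as diameter endpoints.
Centre = midpoint = (0, 2.5); r² = |(5, 1)−(-5, 4)|²/4 = 109/4 = 27.25.
Centre = (0, 2.5).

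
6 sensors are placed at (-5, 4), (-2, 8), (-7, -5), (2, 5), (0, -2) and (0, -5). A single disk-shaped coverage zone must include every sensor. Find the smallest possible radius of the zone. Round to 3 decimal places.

By Welzl's lemma the MEC is supported by two points (diametrically opposite) or three points (on a circumcircle).
The minimum enclosing circle is determined by three boundary points: (-2, 8), (-7, -5), (0, -5).
Their circumcentre is (-3.5, 29/26) with r² = 16781/338.
The farthest remaining point (2, 5) is at distance² 15325/338 ≤ 16781/338.
r = √(16781/338) ≈ 7.046.

7.046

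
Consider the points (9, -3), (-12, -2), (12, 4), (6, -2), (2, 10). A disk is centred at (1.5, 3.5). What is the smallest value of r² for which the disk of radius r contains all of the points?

212.5

The required radius is the distance from (1.5, 3.5) to the farthest point.
Squared distances: 98.5, 212.5, 110.5, 50.5, 42.5.
Maximum is 212.5, attained at (-12, -2).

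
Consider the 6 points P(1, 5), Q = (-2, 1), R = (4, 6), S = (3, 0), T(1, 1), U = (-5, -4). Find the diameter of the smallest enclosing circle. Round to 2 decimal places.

A smallest enclosing disk is always determined by at most three of the input points on its boundary.
The farthest pair is R–U with squared distance 181. The circle on this segment as diameter has centre (-0.5, 1) and r² = 181/4 = 45.25.
Check P: distance² to centre = 18.25 ≤ 45.25, so it lies inside.
All remaining points lie in this disk, and no smaller disk contains both endpoints, so this is the minimum enclosing circle.
Diameter = 2r = 2√(45.25) ≈ 13.45.

13.45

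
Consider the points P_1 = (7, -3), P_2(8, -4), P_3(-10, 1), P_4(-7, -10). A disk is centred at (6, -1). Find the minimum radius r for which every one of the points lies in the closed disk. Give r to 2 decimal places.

16.12

The required radius is the distance from (6, -1) to the farthest point.
Squared distances: 5, 13, 260, 250.
Maximum is 260, attained at P_3.
r = √260 ≈ 16.12.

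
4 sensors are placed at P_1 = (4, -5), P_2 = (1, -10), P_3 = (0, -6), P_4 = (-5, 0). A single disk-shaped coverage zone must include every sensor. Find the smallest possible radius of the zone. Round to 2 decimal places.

The minimum enclosing circle is determined by three boundary points: P_1, P_2, P_4.
Their circumcentre is (-11/6, -4.9) with r² = 15317/450.
The farthest remaining point P_3 is at distance² 2057/450 ≤ 15317/450.
r = √(15317/450) ≈ 5.83.

5.83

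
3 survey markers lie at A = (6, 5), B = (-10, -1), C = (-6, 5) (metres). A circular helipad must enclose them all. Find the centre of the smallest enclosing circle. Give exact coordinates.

Side lengths²: AB² = 292, AC² = 144, BC² = 52.
Since AB² = 292 ≥ 144 + 52 = 196, the angle opposite AB is not acute, so the smallest enclosing circle has AB as diameter.
Centre = midpoint of AB = (-2, 2), r² = 292/4 = 73.
Centre = (-2, 2).

(-2, 2)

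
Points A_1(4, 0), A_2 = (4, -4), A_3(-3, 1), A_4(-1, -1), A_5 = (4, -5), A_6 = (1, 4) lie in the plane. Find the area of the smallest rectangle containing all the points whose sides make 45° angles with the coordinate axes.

In coordinates u = x + y, v = x − y the rectangle is axis-aligned; the map (x,y)→(u,v) scales areas by 2.
u-values: 4, 0, -2, -2, -1, 5; range = 5 − (-2) = 7.
v-values: 4, 8, -4, 0, 9, -3; range = 9 − (-4) = 13.
Area = (7 × 13) / 2 = 45.5.

45.5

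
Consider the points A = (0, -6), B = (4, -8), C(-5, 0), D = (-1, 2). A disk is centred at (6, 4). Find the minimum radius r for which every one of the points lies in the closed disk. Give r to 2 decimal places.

The required radius is the distance from (6, 4) to the farthest point.
Squared distances: 136, 148, 137, 53.
Maximum is 148, attained at B.
r = √148 ≈ 12.17.

12.17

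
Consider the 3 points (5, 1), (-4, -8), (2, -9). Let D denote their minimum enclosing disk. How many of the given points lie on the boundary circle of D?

2

Call the three points A, B, C in the order given.
Side lengths²: AB² = 162, AC² = 109, BC² = 37.
Since AB² = 162 ≥ 109 + 37 = 146, the angle opposite AB is not acute, so the smallest enclosing circle has AB as diameter.
Centre = midpoint of AB = (0.5, -3.5), r² = 162/4 = 40.5.
The points at distance exactly r from the centre are (5, 1), (-4, -8) — 2 points.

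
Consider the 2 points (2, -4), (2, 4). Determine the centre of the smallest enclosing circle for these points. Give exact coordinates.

(2, 0)

The smallest circle enclosing two points has them as diameter endpoints.
Centre = midpoint = (2, 0); r² = |(2, -4)−(2, 4)|²/4 = 64/4 = 16.
Centre = (2, 0).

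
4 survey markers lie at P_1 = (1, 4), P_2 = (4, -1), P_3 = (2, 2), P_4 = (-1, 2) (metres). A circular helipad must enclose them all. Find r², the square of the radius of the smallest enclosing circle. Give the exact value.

9.03125

A smallest enclosing disk is always determined by at most three of the input points on its boundary.
The minimum enclosing circle is determined by three boundary points: P_1, P_2, P_4.
Their circumcentre is (1.875, 1.125) with r² = 9.03125.
The farthest remaining point P_3 is at distance² 0.78125 ≤ 9.03125.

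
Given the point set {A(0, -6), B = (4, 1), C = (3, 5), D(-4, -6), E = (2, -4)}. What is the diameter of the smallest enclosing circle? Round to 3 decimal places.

13.038

By Welzl's lemma the MEC is supported by two points (diametrically opposite) or three points (on a circumcircle).
The farthest pair is C–D with squared distance 170. The circle on this segment as diameter has centre (-0.5, -0.5) and r² = 170/4 = 42.5.
Check A: distance² to centre = 30.5 ≤ 42.5, so it lies inside.
All remaining points lie in this disk, and no smaller disk contains both endpoints, so this is the minimum enclosing circle.
Diameter = 2r = 2√(42.5) ≈ 13.038.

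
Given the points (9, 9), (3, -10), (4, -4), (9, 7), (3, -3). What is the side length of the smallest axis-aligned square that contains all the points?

19

The bounding box has width 6 and height 19.
An axis-aligned square enclosing the set must have side ≥ max(width, height).
So the minimum side is max(6, 19) = 19.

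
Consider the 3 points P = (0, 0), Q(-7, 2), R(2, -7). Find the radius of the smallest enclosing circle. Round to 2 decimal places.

6.36

Side lengths²: PQ² = 53, PR² = 53, QR² = 162.
Since QR² = 162 ≥ 53 + 53 = 106, the angle opposite QR is not acute, so the smallest enclosing circle has QR as diameter.
Centre = midpoint of QR = (-2.5, -2.5), r² = 162/4 = 40.5.
r = √(40.5) ≈ 6.36.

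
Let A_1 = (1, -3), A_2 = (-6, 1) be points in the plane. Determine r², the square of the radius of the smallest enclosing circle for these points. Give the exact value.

16.25

The smallest circle enclosing two points has them as diameter endpoints.
Centre = midpoint = (-2.5, -1); r² = |A_1A_2|²/4 = 65/4 = 16.25.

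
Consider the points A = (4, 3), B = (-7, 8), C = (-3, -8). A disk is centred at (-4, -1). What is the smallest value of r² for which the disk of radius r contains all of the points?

90

The required radius is the distance from (-4, -1) to the farthest point.
Squared distances: 80, 90, 50.
Maximum is 90, attained at B.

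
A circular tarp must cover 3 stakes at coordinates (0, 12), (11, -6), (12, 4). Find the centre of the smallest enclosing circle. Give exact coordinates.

Call the three points A, B, C in the order given.
Side lengths²: AB² = 445, AC² = 208, BC² = 101.
Since AB² = 445 ≥ 208 + 101 = 309, the angle opposite AB is not acute, so the smallest enclosing circle has AB as diameter.
Centre = midpoint of AB = (5.5, 3), r² = 445/4 = 111.25.
Centre = (5.5, 3).

(5.5, 3)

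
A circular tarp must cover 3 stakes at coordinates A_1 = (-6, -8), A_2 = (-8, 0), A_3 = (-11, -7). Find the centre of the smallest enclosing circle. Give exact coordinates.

(-149/19, -80/19)

Side lengths²: A_1A_2² = 68, A_1A_3² = 26, A_2A_3² = 58.
Since A_1A_2² = 68 < 58 + 26 = 84, the triangle is acute, so the smallest enclosing circle is the circumcircle.
Circumcentre = (-149/19, -80/19), r² = 6409/361.
Centre = (-149/19, -80/19).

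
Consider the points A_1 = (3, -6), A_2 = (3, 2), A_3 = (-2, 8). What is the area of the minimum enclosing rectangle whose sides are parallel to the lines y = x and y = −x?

In coordinates u = x + y, v = x − y the rectangle is axis-aligned; the map (x,y)→(u,v) scales areas by 2.
u-values: -3, 5, 6; range = 6 − (-3) = 9.
v-values: 9, 1, -10; range = 9 − (-10) = 19.
Area = (9 × 19) / 2 = 85.5.

85.5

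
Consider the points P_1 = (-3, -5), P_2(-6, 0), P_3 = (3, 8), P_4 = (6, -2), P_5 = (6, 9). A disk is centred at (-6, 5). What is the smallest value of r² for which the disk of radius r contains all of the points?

The required radius is the distance from (-6, 5) to the farthest point.
Squared distances: 109, 25, 90, 193, 160.
Maximum is 193, attained at P_4.

193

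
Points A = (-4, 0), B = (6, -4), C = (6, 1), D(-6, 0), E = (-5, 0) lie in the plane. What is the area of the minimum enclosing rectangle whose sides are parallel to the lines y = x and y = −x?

In coordinates u = x + y, v = x − y the rectangle is axis-aligned; the map (x,y)→(u,v) scales areas by 2.
u-values: -4, 2, 7, -6, -5; range = 7 − (-6) = 13.
v-values: -4, 10, 5, -6, -5; range = 10 − (-6) = 16.
Area = (13 × 16) / 2 = 104.

104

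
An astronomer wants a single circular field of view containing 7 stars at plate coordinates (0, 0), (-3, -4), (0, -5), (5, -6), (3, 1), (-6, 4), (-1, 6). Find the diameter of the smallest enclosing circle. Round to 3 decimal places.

By Welzl's lemma the MEC is supported by two points (diametrically opposite) or three points (on a circumcircle).
The farthest pair is (5, -6)–(-6, 4) with squared distance 221. The circle on this segment as diameter has centre (-0.5, -1) and r² = 221/4 = 55.25.
Check (0, 0): distance² to centre = 1.25 ≤ 55.25, so it lies inside.
All remaining points lie in this disk, and no smaller disk contains both endpoints, so this is the minimum enclosing circle.
Diameter = 2r = 2√(55.25) ≈ 14.866.

14.866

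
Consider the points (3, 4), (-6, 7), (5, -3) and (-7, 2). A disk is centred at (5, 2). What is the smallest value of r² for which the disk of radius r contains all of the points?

146

The required radius is the distance from (5, 2) to the farthest point.
Squared distances: 8, 146, 25, 144.
Maximum is 146, attained at (-6, 7).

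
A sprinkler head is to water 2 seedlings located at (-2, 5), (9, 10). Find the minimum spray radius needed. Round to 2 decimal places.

The smallest circle enclosing two points has them as diameter endpoints.
Centre = midpoint = (3.5, 7.5); r² = |(-2, 5)−(9, 10)|²/4 = 146/4 = 36.5.
r = √(36.5) ≈ 6.04.

6.04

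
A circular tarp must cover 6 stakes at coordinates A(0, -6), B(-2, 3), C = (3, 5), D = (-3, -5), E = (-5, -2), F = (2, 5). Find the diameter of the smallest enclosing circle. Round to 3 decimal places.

11.680

By Welzl's lemma the MEC is supported by two points (diametrically opposite) or three points (on a circumcircle).
The minimum enclosing circle is determined by three boundary points: A, C, D.
Their circumcentre is (5/18, -1/6) with r² = 5525/162.
The farthest remaining point E is at distance² 5057/162 ≤ 5525/162.
Diameter = 2r = 2√(5525/162) ≈ 11.680.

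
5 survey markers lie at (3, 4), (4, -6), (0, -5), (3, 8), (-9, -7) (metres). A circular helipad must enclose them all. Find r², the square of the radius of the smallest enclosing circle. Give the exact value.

By Welzl's lemma the MEC is supported by two points (diametrically opposite) or three points (on a circumcircle).
The farthest pair is (3, 8)–(-9, -7) with squared distance 369. The circle on this segment as diameter has centre (-3, 0.5) and r² = 369/4 = 92.25.
Check (3, 4): distance² to centre = 48.25 ≤ 92.25, so it lies inside.
All remaining points lie in this disk, and no smaller disk contains both endpoints, so this is the minimum enclosing circle.

92.25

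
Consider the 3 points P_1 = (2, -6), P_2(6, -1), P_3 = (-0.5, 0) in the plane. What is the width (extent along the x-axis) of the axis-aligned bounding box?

max x = 6, min x = -0.5, so width = 6.5.

6.5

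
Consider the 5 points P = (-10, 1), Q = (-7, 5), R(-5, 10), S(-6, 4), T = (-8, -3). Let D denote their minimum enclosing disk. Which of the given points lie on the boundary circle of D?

R, T

By Welzl's lemma the MEC is supported by two points (diametrically opposite) or three points (on a circumcircle).
The farthest pair is R–T with squared distance 178. The circle on this segment as diameter has centre (-6.5, 3.5) and r² = 178/4 = 44.5.
Check P: distance² to centre = 18.5 ≤ 44.5, so it lies inside.
All remaining points lie in this disk, and no smaller disk contains both endpoints, so this is the minimum enclosing circle.
The points at distance exactly r from the centre are R, T — 2 points.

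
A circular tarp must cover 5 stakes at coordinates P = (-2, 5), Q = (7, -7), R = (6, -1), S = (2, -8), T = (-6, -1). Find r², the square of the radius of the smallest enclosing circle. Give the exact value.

66625/1156

By Welzl's lemma the MEC is supported by two points (diametrically opposite) or three points (on a circumcircle).
The minimum enclosing circle is determined by three boundary points: P, Q, T.
Their circumcentre is (53/34, -29/17) with r² = 66625/1156.
The farthest remaining point S is at distance² 46021/1156 ≤ 66625/1156.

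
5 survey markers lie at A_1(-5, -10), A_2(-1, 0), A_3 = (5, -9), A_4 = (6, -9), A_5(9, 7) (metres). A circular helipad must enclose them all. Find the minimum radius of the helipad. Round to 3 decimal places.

The minimum enclosing circle of a finite set is fixed by two of the points (as a diameter) or three (as a circumcircle).
The farthest pair is A_1–A_5 with squared distance 485. The circle on this segment as diameter has centre (2, -1.5) and r² = 485/4 = 121.25.
Check A_2: distance² to centre = 11.25 ≤ 121.25, so it lies inside.
All remaining points lie in this disk, and no smaller disk contains both endpoints, so this is the minimum enclosing circle.
r = √(121.25) ≈ 11.011.

11.011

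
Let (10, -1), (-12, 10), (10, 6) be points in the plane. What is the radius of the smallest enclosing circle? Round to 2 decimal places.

Call the three points A, B, C in the order given.
Side lengths²: AB² = 605, AC² = 49, BC² = 500.
Since AB² = 605 ≥ 500 + 49 = 549, the angle opposite AB is not acute, so the smallest enclosing circle has AB as diameter.
Centre = midpoint of AB = (-1, 4.5), r² = 605/4 = 151.25.
r = √(151.25) ≈ 12.30.

12.30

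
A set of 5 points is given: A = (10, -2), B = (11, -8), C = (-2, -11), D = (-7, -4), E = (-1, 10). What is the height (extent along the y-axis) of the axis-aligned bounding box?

21

max y = 10, min y = -11, so height = 21.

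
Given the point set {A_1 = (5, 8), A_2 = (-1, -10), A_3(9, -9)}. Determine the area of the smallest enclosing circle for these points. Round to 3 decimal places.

287.684

Side lengths²: A_1A_2² = 360, A_1A_3² = 305, A_2A_3² = 101.
Since A_1A_2² = 360 < 305 + 101 = 406, the triangle is acute, so the smallest enclosing circle is the circumcircle.
Circumcentre = (185/58, -81/58), r² = 154025/1682.
Area = π·r² = π·154025/1682 ≈ 287.684.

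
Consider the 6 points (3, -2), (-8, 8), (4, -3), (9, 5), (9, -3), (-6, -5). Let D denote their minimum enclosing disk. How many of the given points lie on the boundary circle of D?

2

The farthest pair is (-8, 8)–(9, -3) with squared distance 410. The circle on this segment as diameter has centre (0.5, 2.5) and r² = 410/4 = 102.5.
Check (3, -2): distance² to centre = 26.5 ≤ 102.5, so it lies inside.
All remaining points lie in this disk, and no smaller disk contains both endpoints, so this is the minimum enclosing circle.
The points at distance exactly r from the centre are (-8, 8), (9, -3) — 2 points.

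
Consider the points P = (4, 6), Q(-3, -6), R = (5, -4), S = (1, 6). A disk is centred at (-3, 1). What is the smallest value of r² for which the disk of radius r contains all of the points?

89

The required radius is the distance from (-3, 1) to the farthest point.
Squared distances: 74, 49, 89, 41.
Maximum is 89, attained at R.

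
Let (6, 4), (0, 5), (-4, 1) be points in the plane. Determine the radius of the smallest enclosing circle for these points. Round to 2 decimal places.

5.22

Call the three points A, B, C in the order given.
Side lengths²: AB² = 37, AC² = 109, BC² = 32.
Since AC² = 109 ≥ 37 + 32 = 69, the angle opposite AC is not acute, so the smallest enclosing circle has AC as diameter.
Centre = midpoint of AC = (1, 2.5), r² = 109/4 = 27.25.
r = √(27.25) ≈ 5.22.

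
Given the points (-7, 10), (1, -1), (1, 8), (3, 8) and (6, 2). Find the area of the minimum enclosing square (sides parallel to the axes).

The bounding box has width 13 and height 11.
An axis-aligned square enclosing the set must have side ≥ max(width, height).
So the minimum side is max(13, 11) = 13.
Area = 13² = 169.

169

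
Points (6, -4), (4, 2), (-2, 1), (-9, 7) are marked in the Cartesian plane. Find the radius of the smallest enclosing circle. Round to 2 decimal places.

9.30

By Welzl's lemma the MEC is supported by two points (diametrically opposite) or three points (on a circumcircle).
The farthest pair is (6, -4)–(-9, 7) with squared distance 346. The circle on this segment as diameter has centre (-1.5, 1.5) and r² = 346/4 = 86.5.
Check (4, 2): distance² to centre = 30.5 ≤ 86.5, so it lies inside.
All remaining points lie in this disk, and no smaller disk contains both endpoints, so this is the minimum enclosing circle.
r = √(86.5) ≈ 9.30.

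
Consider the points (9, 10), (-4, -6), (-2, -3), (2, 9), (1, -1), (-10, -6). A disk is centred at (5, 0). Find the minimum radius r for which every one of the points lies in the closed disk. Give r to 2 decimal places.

The required radius is the distance from (5, 0) to the farthest point.
Squared distances: 116, 117, 58, 90, 17, 261.
Maximum is 261, attained at (-10, -6).
r = √261 ≈ 16.16.

16.16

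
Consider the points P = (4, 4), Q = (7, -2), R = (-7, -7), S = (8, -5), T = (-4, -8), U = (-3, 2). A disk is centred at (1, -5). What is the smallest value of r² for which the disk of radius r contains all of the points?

90

The required radius is the distance from (1, -5) to the farthest point.
Squared distances: 90, 45, 68, 49, 34, 65.
Maximum is 90, attained at P.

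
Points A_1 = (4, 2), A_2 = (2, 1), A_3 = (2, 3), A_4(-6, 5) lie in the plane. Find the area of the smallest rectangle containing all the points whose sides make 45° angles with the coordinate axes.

In coordinates u = x + y, v = x − y the rectangle is axis-aligned; the map (x,y)→(u,v) scales areas by 2.
u-values: 6, 3, 5, -1; range = 6 − (-1) = 7.
v-values: 2, 1, -1, -11; range = 2 − (-11) = 13.
Area = (7 × 13) / 2 = 45.5.

45.5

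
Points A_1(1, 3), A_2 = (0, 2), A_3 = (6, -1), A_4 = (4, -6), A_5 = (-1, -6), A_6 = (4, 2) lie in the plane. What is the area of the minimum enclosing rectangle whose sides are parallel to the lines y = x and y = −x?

78

In coordinates u = x + y, v = x − y the rectangle is axis-aligned; the map (x,y)→(u,v) scales areas by 2.
u-values: 4, 2, 5, -2, -7, 6; range = 6 − (-7) = 13.
v-values: -2, -2, 7, 10, 5, 2; range = 10 − (-2) = 12.
Area = (13 × 12) / 2 = 78.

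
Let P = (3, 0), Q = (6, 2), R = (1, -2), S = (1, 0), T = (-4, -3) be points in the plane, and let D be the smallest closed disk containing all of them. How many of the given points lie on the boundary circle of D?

2

The minimum enclosing circle of a finite set is fixed by two of the points (as a diameter) or three (as a circumcircle).
The farthest pair is Q–T with squared distance 125. The circle on this segment as diameter has centre (1, -0.5) and r² = 125/4 = 31.25.
Check P: distance² to centre = 4.25 ≤ 31.25, so it lies inside.
All remaining points lie in this disk, and no smaller disk contains both endpoints, so this is the minimum enclosing circle.
The points at distance exactly r from the centre are Q, T — 2 points.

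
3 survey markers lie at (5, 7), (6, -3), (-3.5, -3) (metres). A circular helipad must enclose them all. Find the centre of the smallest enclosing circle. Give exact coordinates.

Call the three points A, B, C in the order given.
Side lengths²: AB² = 101, AC² = 172.25, BC² = 90.25.
Since AC² = 172.25 < 101 + 90.25 = 191.25, the triangle is acute, so the smallest enclosing circle is the circumcircle.
Circumcentre = (1.25, 1.575), r² = 43.493125.
Centre = (1.25, 1.575).

(1.25, 1.575)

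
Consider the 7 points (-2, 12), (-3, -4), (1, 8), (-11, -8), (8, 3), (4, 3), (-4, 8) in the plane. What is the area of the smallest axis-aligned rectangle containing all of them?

x ranges over [-11, 8], width 19.
y ranges over [-8, 12], height 20.
Area = 19 × 20 = 380.

380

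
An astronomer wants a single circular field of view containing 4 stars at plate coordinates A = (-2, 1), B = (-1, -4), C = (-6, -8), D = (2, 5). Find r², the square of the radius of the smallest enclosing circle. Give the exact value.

58.25

The minimum enclosing circle of a finite set is fixed by two of the points (as a diameter) or three (as a circumcircle).
The farthest pair is C–D with squared distance 233. The circle on this segment as diameter has centre (-2, -1.5) and r² = 233/4 = 58.25.
Check A: distance² to centre = 6.25 ≤ 58.25, so it lies inside.
All remaining points lie in this disk, and no smaller disk contains both endpoints, so this is the minimum enclosing circle.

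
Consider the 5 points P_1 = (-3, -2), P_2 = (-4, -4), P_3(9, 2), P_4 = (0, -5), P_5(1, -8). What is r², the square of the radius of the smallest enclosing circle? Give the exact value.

A smallest enclosing disk is always determined by at most three of the input points on its boundary.
The farthest pair is P_2–P_3 with squared distance 205. The circle on this segment as diameter has centre (2.5, -1) and r² = 205/4 = 51.25.
Check P_1: distance² to centre = 31.25 ≤ 51.25, so it lies inside.
All remaining points lie in this disk, and no smaller disk contains both endpoints, so this is the minimum enclosing circle.

51.25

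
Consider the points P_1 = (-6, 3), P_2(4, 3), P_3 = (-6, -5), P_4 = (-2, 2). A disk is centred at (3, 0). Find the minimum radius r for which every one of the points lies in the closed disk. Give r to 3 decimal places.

10.296

The required radius is the distance from (3, 0) to the farthest point.
Squared distances: 90, 10, 106, 29.
Maximum is 106, attained at P_3.
r = √106 ≈ 10.296.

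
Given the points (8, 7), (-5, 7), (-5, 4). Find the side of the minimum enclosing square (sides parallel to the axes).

The bounding box has width 13 and height 3.
An axis-aligned square enclosing the set must have side ≥ max(width, height).
So the minimum side is max(13, 3) = 13.

13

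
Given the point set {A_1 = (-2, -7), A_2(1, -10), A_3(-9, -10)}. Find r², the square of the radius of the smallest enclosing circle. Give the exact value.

Side lengths²: A_1A_2² = 18, A_1A_3² = 58, A_2A_3² = 100.
Since A_2A_3² = 100 ≥ 58 + 18 = 76, the angle opposite A_2A_3 is not acute, so the smallest enclosing circle has A_2A_3 as diameter.
Centre = midpoint of A_2A_3 = (-4, -10), r² = 100/4 = 25.

25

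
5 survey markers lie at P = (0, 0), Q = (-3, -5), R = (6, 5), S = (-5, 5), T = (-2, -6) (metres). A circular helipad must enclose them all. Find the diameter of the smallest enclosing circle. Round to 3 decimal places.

14.098

The minimum enclosing circle of a finite set is fixed by two of the points (as a diameter) or three (as a circumcircle).
The minimum enclosing circle is determined by three boundary points: R, S, T.
Their circumcentre is (0.5, 13/22) with r² = 12025/242.
The farthest remaining point Q is at distance² 10529/242 ≤ 12025/242.
Diameter = 2r = 2√(12025/242) ≈ 14.098.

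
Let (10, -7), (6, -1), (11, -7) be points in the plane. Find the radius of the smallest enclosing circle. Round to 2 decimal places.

3.91

Call the three points A, B, C in the order given.
Side lengths²: AB² = 52, AC² = 1, BC² = 61.
Since BC² = 61 ≥ 52 + 1 = 53, the angle opposite BC is not acute, so the smallest enclosing circle has BC as diameter.
Centre = midpoint of BC = (8.5, -4), r² = 61/4 = 15.25.
r = √(15.25) ≈ 3.91.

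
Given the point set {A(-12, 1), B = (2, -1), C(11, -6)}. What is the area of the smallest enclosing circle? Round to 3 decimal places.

453.960

Side lengths²: AB² = 200, AC² = 578, BC² = 106.
Since AC² = 578 ≥ 200 + 106 = 306, the angle opposite AC is not acute, so the smallest enclosing circle has AC as diameter.
Centre = midpoint of AC = (-0.5, -2.5), r² = 578/4 = 144.5.
Area = π·r² = π·144.5 ≈ 453.960.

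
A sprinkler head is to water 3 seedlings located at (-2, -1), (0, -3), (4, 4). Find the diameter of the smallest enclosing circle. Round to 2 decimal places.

8.10

Call the three points A, B, C in the order given.
Side lengths²: AB² = 8, AC² = 61, BC² = 65.
Since BC² = 65 < 61 + 8 = 69, the triangle is acute, so the smallest enclosing circle is the circumcircle.
Circumcentre = (37/22, 15/22), r² = 3965/242.
Diameter = 2r = 2√(3965/242) ≈ 8.10.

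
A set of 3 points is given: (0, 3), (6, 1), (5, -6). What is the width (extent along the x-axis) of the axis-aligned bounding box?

max x = 6, min x = 0, so width = 6.

6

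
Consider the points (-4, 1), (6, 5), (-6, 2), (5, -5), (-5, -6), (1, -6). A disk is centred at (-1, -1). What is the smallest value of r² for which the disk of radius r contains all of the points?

85

The required radius is the distance from (-1, -1) to the farthest point.
Squared distances: 13, 85, 34, 52, 41, 29.
Maximum is 85, attained at (6, 5).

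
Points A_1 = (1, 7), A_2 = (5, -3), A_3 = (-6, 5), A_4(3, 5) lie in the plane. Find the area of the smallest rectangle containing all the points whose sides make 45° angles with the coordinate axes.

In coordinates u = x + y, v = x − y the rectangle is axis-aligned; the map (x,y)→(u,v) scales areas by 2.
u-values: 8, 2, -1, 8; range = 8 − (-1) = 9.
v-values: -6, 8, -11, -2; range = 8 − (-11) = 19.
Area = (9 × 19) / 2 = 85.5.

85.5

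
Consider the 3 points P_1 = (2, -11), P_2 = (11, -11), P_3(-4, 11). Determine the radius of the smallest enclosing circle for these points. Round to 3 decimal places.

Side lengths²: P_1P_2² = 81, P_1P_3² = 520, P_2P_3² = 709.
Since P_2P_3² = 709 ≥ 520 + 81 = 601, the angle opposite P_2P_3 is not acute, so the smallest enclosing circle has P_2P_3 as diameter.
Centre = midpoint of P_2P_3 = (3.5, 0), r² = 709/4 = 177.25.
r = √(177.25) ≈ 13.314.

13.314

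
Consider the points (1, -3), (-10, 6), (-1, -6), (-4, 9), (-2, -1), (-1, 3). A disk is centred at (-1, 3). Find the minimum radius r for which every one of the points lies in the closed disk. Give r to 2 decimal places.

9.49

The required radius is the distance from (-1, 3) to the farthest point.
Squared distances: 40, 90, 81, 45, 17, 0.
Maximum is 90, attained at (-10, 6).
r = √90 ≈ 9.49.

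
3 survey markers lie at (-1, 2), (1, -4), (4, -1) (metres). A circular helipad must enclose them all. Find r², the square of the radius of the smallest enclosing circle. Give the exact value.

Call the three points A, B, C in the order given.
Side lengths²: AB² = 40, AC² = 34, BC² = 18.
Since AB² = 40 < 34 + 18 = 52, the triangle is acute, so the smallest enclosing circle is the circumcircle.
Circumcentre = (0.75, -0.75), r² = 10.625.

10.625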